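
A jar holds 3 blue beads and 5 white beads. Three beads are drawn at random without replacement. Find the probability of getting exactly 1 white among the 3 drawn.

15/56

One ordering (white drawn first) has probability 5/8 × 3/7 × 2/6 = 30/336 = 5/56.
There are C(3,1) = 3 such orderings, each equally likely, so P = 3 × 5/56 = 15/56.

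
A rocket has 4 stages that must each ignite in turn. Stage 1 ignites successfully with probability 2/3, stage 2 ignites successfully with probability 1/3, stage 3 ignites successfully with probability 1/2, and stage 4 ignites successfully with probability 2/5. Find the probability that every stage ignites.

Each stage is reached only if all earlier stages succeed, so
P = 2/3 × 1/3 × 1/2 × 2/5 = 4/90 = 2/45.

2/45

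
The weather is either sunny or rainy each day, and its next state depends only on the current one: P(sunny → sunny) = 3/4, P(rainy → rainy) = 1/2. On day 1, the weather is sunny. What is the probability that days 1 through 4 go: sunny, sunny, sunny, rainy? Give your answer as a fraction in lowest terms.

9/64

Day 1 is given. For each transition, use the conditional probability from the current state:
P(sunny | sunny) = 3/4; P(sunny | sunny) = 3/4; P(rainy | sunny) = 1/4.
P = 3/4 × 3/4 × 1/4 = 9/64.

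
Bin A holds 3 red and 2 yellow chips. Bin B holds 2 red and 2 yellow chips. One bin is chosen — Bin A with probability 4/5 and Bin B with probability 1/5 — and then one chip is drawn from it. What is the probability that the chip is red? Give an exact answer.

From Bin A: P(red) = 3/5.
From Bin B: P(red) = 2/4.
Total probability = (4/5)(3/5) + (1/5)(2/4) = 29/50.

29/50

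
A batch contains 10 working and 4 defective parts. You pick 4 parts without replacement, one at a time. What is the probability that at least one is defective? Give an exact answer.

113/143

P(no defective) = 10/14 × 9/13 × 8/12 × 7/11 = 5040/24024 = 30/143.
P(at least one) = 1 − 30/143 = 113/143.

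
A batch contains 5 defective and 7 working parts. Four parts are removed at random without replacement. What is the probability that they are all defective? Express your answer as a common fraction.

P = 5/12 × 4/11 × 3/10 × 2/9 = 120/11880 = 1/99.

1/99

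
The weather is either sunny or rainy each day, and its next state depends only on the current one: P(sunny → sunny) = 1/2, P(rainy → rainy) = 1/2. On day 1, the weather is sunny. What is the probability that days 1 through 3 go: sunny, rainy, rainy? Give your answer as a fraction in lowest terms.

Day 1 is given. For each transition, use the conditional probability from the current state:
P(rainy | sunny) = 1/2; P(rainy | rainy) = 1/2.
P = 1/2 × 1/2 = 1/4.

1/4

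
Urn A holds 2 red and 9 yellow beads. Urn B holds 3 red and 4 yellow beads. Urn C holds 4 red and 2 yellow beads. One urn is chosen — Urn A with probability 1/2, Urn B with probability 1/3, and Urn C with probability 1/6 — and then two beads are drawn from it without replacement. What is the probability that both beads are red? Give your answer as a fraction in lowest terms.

19/154

From Urn A: P(both red) = (2/11)(1/10) = 1/55.
From Urn B: P(both red) = (3/7)(2/6) = 1/7.
From Urn C: P(both red) = (4/6)(3/5) = 2/5.
Total probability = (1/2)(1/55) + (1/3)(1/7) + (1/6)(2/5) = 19/154.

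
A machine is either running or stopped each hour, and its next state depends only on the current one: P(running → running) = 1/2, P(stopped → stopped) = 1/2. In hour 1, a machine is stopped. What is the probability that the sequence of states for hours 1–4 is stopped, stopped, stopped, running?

Hour 1 is given. For each transition, use the conditional probability from the current state:
P(stopped | stopped) = 1/2; P(stopped | stopped) = 1/2; P(running | stopped) = 1/2.
P = 1/2 × 1/2 × 1/2 = 1/8.

1/8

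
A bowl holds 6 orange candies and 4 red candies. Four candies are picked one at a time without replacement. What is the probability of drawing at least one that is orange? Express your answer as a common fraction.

209/210

P(no orange) = 4/10 × 3/9 × 2/8 × 1/7 = 24/5040 = 1/210.
P(at least one) = 1 − 1/210 = 209/210.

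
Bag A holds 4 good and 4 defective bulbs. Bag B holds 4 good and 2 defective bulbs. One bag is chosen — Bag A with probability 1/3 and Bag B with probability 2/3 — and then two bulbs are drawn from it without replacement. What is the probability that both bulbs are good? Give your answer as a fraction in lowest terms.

71/210

From Bag A: P(both good) = (4/8)(3/7) = 3/14.
From Bag B: P(both good) = (4/6)(3/5) = 2/5.
Total probability = (1/3)(3/14) + (2/3)(2/5) = 71/210.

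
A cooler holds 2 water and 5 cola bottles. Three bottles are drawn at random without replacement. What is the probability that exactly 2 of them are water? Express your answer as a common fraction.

One ordering (water drawn first) has probability 2/7 × 1/6 × 5/5 = 10/210 = 1/21.
There are C(3,2) = 3 such orderings, each equally likely, so P = 3 × 1/21 = 1/7.

1/7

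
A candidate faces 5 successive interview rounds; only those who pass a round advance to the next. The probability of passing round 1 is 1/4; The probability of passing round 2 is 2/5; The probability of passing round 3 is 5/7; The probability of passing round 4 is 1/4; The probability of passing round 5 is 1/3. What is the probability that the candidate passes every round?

Multiplying along the chain,
P = 1/4 × 2/5 × 5/7 × 1/4 × 1/3 = 10/1680 = 1/168.

1/168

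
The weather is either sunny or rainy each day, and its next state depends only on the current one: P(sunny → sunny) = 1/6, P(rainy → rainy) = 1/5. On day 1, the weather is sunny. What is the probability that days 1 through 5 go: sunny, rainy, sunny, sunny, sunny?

Day 1 is given. For each transition, use the conditional probability from the current state:
P(rainy | sunny) = 5/6; P(sunny | rainy) = 4/5; P(sunny | sunny) = 1/6; P(sunny | sunny) = 1/6.
P = 5/6 × 4/5 × 1/6 × 1/6 = 20/1080 = 1/54.

1/54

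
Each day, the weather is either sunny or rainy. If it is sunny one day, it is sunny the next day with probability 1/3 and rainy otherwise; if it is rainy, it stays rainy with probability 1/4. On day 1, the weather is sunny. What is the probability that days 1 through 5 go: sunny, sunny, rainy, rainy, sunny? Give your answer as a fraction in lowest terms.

1/24

Day 1 is given. For each transition, use the conditional probability from the current state:
P(sunny | sunny) = 1/3; P(rainy | sunny) = 2/3; P(rainy | rainy) = 1/4; P(sunny | rainy) = 3/4.
P = 1/3 × 2/3 × 1/4 × 3/4 = 6/144 = 1/24.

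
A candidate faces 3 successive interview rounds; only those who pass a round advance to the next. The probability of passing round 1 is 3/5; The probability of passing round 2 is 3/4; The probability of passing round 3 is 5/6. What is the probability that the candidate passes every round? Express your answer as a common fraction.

Each stage is reached only if all earlier stages succeed, so
P = 3/5 × 3/4 × 5/6 = 45/120 = 3/8.

3/8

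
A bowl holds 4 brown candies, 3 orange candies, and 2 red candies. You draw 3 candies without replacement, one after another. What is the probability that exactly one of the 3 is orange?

One ordering (orange drawn first) has probability 3/9 × 6/8 × 5/7 = 90/504 = 5/28.
There are C(3,1) = 3 such orderings, each equally likely, so P = 3 × 5/28 = 15/28.

15/28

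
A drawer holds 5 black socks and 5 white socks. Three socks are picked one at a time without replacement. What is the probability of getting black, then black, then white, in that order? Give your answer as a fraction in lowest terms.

5/36

Multiply the probability of each draw given the previous ones:
P = 5/10 × 4/9 × 5/8 = 100/720 = 5/36.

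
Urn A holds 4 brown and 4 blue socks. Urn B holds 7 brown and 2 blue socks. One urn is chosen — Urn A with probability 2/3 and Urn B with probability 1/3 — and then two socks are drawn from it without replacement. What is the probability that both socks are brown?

85/252

From Urn A: P(both brown) = (4/8)(3/7) = 3/14.
From Urn B: P(both brown) = (7/9)(6/8) = 7/12.
Total probability = (2/3)(3/14) + (1/3)(7/12) = 85/252.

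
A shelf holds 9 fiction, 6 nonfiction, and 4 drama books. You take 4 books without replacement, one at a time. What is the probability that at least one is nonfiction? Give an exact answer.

3161/3876

P(no nonfiction) = 13/19 × 12/18 × 11/17 × 10/16 = 17160/93024 = 715/3876.
P(at least one) = 1 − 715/3876 = 3161/3876.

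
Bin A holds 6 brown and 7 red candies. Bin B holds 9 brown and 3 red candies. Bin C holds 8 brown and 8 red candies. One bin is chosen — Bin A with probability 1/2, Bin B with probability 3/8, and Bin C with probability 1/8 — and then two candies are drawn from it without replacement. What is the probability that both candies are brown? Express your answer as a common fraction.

11321/34320

From Bin A: P(both brown) = (6/13)(5/12) = 5/26.
From Bin B: P(both brown) = (9/12)(8/11) = 6/11.
From Bin C: P(both brown) = (8/16)(7/15) = 7/30.
Total probability = (1/2)(5/26) + (3/8)(6/11) + (1/8)(7/30) = 11321/34320.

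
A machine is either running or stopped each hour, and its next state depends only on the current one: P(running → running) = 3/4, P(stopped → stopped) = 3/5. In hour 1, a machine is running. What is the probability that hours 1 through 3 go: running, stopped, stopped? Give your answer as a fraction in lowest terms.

Hour 1 is given. For each transition, use the conditional probability from the current state:
P(stopped | running) = 1/4; P(stopped | stopped) = 3/5.
P = 1/4 × 3/5 = 3/20.

3/20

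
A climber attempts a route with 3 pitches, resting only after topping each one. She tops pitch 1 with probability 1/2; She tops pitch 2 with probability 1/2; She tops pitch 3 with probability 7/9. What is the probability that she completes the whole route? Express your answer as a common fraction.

7/36

The events are sequential, so multiply the conditional probabilities:
P = 1/2 × 1/2 × 7/9 = 7/36.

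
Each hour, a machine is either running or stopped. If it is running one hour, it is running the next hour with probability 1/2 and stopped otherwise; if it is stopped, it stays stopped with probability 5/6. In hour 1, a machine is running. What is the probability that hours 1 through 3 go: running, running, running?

Hour 1 is given. For each transition, use the conditional probability from the current state:
P(running | running) = 1/2; P(running | running) = 1/2.
P = 1/2 × 1/2 = 1/4.

1/4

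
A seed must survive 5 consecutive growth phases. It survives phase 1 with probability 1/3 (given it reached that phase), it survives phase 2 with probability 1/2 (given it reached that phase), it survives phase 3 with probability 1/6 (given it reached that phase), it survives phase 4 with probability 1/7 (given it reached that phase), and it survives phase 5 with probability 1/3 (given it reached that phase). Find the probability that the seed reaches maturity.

1/756

Multiplying along the chain,
P = 1/3 × 1/2 × 1/6 × 1/7 × 1/3 = 1/756.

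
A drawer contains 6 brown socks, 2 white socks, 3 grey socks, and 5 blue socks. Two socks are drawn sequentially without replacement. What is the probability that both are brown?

P = 6/16 × 5/15 = 30/240 = 1/8.

1/8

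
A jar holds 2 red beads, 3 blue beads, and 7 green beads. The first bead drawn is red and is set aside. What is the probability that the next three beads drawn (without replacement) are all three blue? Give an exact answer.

1/165

With the first bead removed, 3 blue remain out of 11.
P = 3/11 × 2/10 × 1/9 = 6/990 = 1/165.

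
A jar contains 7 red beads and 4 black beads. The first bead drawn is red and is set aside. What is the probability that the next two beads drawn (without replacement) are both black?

2/15

With the first bead removed, 4 black remain out of 10.
P = 4/10 × 3/9 = 12/90 = 2/15.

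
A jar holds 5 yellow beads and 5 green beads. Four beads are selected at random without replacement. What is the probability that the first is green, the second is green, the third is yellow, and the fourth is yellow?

Chain rule:
P = 5/10 × 4/9 × 5/8 × 4/7 = 400/5040 = 5/63.

5/63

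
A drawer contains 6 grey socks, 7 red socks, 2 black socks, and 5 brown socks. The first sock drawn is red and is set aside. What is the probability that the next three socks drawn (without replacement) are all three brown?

With the first sock removed, 5 brown remain out of 19.
P = 5/19 × 4/18 × 3/17 = 60/5814 = 10/969.

10/969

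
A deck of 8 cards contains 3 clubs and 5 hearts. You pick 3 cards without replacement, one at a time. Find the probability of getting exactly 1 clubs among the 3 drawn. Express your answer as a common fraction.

15/28

One ordering (a club drawn first) has probability 3/8 × 5/7 × 4/6 = 60/336 = 5/28.
There are C(3,1) = 3 such orderings, each equally likely, so P = 3 × 5/28 = 15/28.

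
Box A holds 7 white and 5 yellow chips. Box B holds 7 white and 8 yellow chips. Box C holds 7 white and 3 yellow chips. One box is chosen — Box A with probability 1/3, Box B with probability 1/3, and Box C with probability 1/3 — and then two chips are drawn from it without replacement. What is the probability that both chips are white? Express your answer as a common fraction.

From Box A: P(both white) = (7/12)(6/11) = 7/22.
From Box B: P(both white) = (7/15)(6/14) = 1/5.
From Box C: P(both white) = (7/10)(6/9) = 7/15.
Total probability = (1/3)(7/22) + (1/3)(1/5) + (1/3)(7/15) = 65/198.

65/198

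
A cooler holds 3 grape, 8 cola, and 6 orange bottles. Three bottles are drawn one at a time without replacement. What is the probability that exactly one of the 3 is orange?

One ordering (orange drawn first) has probability 6/17 × 11/16 × 10/15 = 660/4080 = 11/68.
There are C(3,1) = 3 such orderings, each equally likely, so P = 3 × 11/68 = 33/68.

33/68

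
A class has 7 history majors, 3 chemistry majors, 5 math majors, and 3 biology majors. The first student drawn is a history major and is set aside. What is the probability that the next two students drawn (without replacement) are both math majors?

5/68

With the first student removed, 5 math majors remain out of 17.
P = 5/17 × 4/16 = 20/272 = 5/68.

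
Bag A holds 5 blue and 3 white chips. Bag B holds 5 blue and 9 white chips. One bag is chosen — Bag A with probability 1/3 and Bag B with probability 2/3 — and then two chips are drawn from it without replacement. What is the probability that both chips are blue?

From Bag A: P(both blue) = (5/8)(4/7) = 5/14.
From Bag B: P(both blue) = (5/14)(4/13) = 10/91.
Total probability = (1/3)(5/14) + (2/3)(10/91) = 5/26.

5/26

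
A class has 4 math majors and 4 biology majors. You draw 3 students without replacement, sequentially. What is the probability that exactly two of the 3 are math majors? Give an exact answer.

One ordering (math majors drawn first) has probability 4/8 × 3/7 × 4/6 = 48/336 = 1/7.
There are C(3,2) = 3 such orderings, each equally likely, so P = 3 × 1/7 = 3/7.

3/7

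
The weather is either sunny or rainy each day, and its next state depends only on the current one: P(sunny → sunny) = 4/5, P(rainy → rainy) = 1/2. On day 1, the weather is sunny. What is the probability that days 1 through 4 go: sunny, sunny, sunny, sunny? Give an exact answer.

Day 1 is given. For each transition, use the conditional probability from the current state:
P(sunny | sunny) = 4/5; P(sunny | sunny) = 4/5; P(sunny | sunny) = 4/5.
P = 4/5 × 4/5 × 4/5 = 64/125.

64/125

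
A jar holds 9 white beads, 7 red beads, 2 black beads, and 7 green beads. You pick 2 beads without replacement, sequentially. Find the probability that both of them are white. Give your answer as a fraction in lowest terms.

P(every draw is white) = 9/25 × 8/24 = 72/600 = 3/25.

3/25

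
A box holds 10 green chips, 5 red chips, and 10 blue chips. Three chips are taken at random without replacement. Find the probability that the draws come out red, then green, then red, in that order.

Multiply the probability of each draw given the previous ones:
P = 5/25 × 10/24 × 4/23 = 200/13800 = 1/69.

1/69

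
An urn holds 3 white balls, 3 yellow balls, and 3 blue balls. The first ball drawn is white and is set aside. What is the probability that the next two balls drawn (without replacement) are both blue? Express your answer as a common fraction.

3/28

With the first ball removed, 3 blue remain out of 8.
P = 3/8 × 2/7 = 6/56 = 3/28.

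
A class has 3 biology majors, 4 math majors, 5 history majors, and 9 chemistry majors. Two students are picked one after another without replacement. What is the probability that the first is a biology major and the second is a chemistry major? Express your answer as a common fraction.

9/140

Each draw changes the counts, so multiply the conditional probabilities along the sequence:
P = 3/21 × 9/20 = 27/420 = 9/140.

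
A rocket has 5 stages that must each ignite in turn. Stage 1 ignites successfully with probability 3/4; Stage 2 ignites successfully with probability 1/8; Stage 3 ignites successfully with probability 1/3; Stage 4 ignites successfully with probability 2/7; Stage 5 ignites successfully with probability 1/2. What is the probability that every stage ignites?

1/224

Each stage is reached only if all earlier stages succeed, so
P = 3/4 × 1/8 × 1/3 × 2/7 × 1/2 = 6/1344 = 1/224.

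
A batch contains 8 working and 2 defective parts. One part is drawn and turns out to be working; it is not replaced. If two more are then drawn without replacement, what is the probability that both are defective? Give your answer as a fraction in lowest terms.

After the first draw, 2 of the remaining 9 parts are defective.
P = 2/9 × 1/8 = 2/72 = 1/36.

1/36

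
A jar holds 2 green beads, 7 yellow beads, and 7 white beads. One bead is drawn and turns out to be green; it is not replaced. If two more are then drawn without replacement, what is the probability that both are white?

After the first draw, 7 of the remaining 15 beads are white.
P = 7/15 × 6/14 = 42/210 = 1/5.

1/5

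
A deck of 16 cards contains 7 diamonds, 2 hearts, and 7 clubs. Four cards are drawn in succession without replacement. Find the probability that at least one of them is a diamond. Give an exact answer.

P(no diamonds) = 9/16 × 8/15 × 7/14 × 6/13 = 3024/43680 = 9/130.
P(at least one) = 1 − 9/130 = 121/130.

121/130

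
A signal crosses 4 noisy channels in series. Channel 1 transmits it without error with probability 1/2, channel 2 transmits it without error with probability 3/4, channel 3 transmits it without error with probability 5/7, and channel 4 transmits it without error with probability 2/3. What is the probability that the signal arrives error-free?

5/28

Each stage is reached only if all earlier stages succeed, so
P = 1/2 × 3/4 × 5/7 × 2/3 = 30/168 = 5/28.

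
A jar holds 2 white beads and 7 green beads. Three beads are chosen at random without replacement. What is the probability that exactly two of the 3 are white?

1/12

One ordering (white drawn first) has probability 2/9 × 1/8 × 7/7 = 14/504 = 1/36.
There are C(3,2) = 3 such orderings, each equally likely, so P = 3 × 1/36 = 1/12.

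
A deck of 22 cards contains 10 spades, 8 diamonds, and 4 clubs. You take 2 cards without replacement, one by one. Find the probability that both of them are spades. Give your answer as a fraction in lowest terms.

P(all spades) = 10/22 × 9/21 = 90/462 = 15/77.

15/77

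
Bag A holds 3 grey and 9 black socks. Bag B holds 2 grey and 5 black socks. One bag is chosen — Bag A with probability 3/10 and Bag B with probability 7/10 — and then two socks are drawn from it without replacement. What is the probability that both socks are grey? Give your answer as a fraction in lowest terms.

From Bag A: P(both grey) = (3/12)(2/11) = 1/22.
From Bag B: P(both grey) = (2/7)(1/6) = 1/21.
Total probability = (3/10)(1/22) + (7/10)(1/21) = 31/660.

31/660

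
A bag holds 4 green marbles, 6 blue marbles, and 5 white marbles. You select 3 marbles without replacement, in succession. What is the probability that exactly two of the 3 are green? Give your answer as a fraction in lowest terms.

One ordering (green drawn first) has probability 4/15 × 3/14 × 11/13 = 132/2730 = 22/455.
There are C(3,2) = 3 such orderings, each equally likely, so P = 3 × 22/455 = 66/455.

66/455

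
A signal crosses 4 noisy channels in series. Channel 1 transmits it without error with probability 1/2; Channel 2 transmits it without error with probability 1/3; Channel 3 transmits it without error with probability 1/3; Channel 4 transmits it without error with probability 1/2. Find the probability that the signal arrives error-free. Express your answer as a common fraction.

1/36

The events are sequential, so multiply the conditional probabilities:
P = 1/2 × 1/3 × 1/3 × 1/2 = 1/36.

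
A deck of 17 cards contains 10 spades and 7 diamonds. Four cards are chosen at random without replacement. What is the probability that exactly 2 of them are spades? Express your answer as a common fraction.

27/68

One ordering (spades drawn first) has probability 10/17 × 9/16 × 7/15 × 6/14 = 3780/57120 = 9/136.
There are C(4,2) = 6 such orderings, each equally likely, so P = 6 × 9/136 = 27/68.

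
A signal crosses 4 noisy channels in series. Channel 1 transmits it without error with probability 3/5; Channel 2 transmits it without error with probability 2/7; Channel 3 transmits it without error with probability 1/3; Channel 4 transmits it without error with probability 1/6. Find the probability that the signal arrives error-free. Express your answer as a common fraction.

Multiplying along the chain,
P = 3/5 × 2/7 × 1/3 × 1/6 = 6/630 = 1/105.

1/105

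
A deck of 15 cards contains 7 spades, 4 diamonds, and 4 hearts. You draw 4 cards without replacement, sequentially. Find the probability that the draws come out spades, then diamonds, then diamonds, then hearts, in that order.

Chain rule:
P = 7/15 × 4/14 × 3/13 × 4/12 = 336/32760 = 2/195.

2/195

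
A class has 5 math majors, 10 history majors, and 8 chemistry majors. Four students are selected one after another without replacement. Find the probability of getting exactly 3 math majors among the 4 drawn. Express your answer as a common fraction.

One ordering (math majors drawn first) has probability 5/23 × 4/22 × 3/21 × 18/20 = 1080/212520 = 9/1771.
There are C(4,3) = 4 such orderings, each equally likely, so P = 4 × 9/1771 = 36/1771.

36/1771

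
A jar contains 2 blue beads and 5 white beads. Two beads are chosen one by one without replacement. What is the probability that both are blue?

P(all blue) = 2/7 × 1/6 = 2/42 = 1/21.

1/21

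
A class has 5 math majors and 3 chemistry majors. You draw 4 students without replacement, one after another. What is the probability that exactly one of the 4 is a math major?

One ordering (a math major drawn first) has probability 5/8 × 3/7 × 2/6 × 1/5 = 30/1680 = 1/56.
There are C(4,1) = 4 such orderings, each equally likely, so P = 4 × 1/56 = 1/14.

1/14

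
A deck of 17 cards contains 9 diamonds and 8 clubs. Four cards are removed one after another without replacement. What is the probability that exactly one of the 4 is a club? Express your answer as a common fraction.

24/85

One ordering (a club drawn first) has probability 8/17 × 9/16 × 8/15 × 7/14 = 4032/57120 = 6/85.
There are C(4,1) = 4 such orderings, each equally likely, so P = 4 × 6/85 = 24/85.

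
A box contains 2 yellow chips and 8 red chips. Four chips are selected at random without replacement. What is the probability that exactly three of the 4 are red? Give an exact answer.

8/15

One ordering (red drawn first) has probability 8/10 × 7/9 × 6/8 × 2/7 = 672/5040 = 2/15.
There are C(4,3) = 4 such orderings, each equally likely, so P = 4 × 2/15 = 8/15.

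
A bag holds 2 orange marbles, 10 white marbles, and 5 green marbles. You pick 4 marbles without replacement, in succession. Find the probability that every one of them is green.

P(every draw is green) = 5/17 × 4/16 × 3/15 × 2/14 = 120/57120 = 1/476.

1/476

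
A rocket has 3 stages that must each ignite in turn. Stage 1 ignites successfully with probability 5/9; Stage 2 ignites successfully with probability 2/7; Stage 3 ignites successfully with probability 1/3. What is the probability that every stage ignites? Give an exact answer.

Multiplying along the chain,
P = 5/9 × 2/7 × 1/3 = 10/189.

10/189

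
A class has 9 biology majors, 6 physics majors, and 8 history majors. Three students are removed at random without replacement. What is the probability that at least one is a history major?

P(no history majors) = 15/23 × 14/22 × 13/21 = 2730/10626 = 65/253.
P(at least one) = 1 − 65/253 = 188/253.

188/253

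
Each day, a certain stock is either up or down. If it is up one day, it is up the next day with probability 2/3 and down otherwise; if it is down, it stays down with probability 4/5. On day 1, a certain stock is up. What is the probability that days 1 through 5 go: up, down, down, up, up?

8/225

Day 1 is given. For each transition, use the conditional probability from the current state:
P(down | up) = 1/3; P(down | down) = 4/5; P(up | down) = 1/5; P(up | up) = 2/3.
P = 1/3 × 4/5 × 1/5 × 2/3 = 8/225.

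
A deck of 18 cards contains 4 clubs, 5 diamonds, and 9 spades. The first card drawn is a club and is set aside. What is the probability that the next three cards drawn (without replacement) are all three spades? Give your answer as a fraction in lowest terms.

After the first draw, 9 of the remaining 17 cards are spades.
P = 9/17 × 8/16 × 7/15 = 504/4080 = 21/170.

21/170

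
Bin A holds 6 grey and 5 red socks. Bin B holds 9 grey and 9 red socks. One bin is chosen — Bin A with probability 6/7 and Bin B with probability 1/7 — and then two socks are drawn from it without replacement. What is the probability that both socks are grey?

From Bin A: P(both grey) = (6/11)(5/10) = 3/11.
From Bin B: P(both grey) = (9/18)(8/17) = 4/17.
Total probability = (6/7)(3/11) + (1/7)(4/17) = 50/187.

50/187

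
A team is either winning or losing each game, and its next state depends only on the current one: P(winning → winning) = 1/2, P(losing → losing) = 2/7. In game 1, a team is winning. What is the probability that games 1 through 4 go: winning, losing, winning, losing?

5/28

Game 1 is given. For each transition, use the conditional probability from the current state:
P(losing | winning) = 1/2; P(winning | losing) = 5/7; P(losing | winning) = 1/2.
P = 1/2 × 5/7 × 1/2 = 5/28.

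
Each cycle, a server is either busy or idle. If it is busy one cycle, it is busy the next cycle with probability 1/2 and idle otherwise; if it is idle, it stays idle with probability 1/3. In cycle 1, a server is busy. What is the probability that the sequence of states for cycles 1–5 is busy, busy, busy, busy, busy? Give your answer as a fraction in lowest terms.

1/16

Cycle 1 is given. For each transition, use the conditional probability from the current state:
P(busy | busy) = 1/2; P(busy | busy) = 1/2; P(busy | busy) = 1/2; P(busy | busy) = 1/2.
P = 1/2 × 1/2 × 1/2 × 1/2 = 1/16.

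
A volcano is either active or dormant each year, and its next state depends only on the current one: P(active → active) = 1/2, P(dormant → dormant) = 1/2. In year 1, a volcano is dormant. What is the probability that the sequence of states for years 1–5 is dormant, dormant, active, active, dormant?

Year 1 is given. For each transition, use the conditional probability from the current state:
P(dormant | dormant) = 1/2; P(active | dormant) = 1/2; P(active | active) = 1/2; P(dormant | active) = 1/2.
P = 1/2 × 1/2 × 1/2 × 1/2 = 1/16.

1/16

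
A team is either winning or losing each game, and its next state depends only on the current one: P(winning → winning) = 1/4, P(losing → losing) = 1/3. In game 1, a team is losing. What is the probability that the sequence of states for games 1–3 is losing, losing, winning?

Game 1 is given. For each transition, use the conditional probability from the current state:
P(losing | losing) = 1/3; P(winning | losing) = 2/3.
P = 1/3 × 2/3 = 2/9.

2/9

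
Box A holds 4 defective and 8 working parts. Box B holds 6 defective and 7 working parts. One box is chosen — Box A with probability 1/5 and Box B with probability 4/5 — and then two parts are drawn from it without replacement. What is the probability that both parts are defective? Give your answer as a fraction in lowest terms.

From Box A: P(both defective) = (4/12)(3/11) = 1/11.
From Box B: P(both defective) = (6/13)(5/12) = 5/26.
Total probability = (1/5)(1/11) + (4/5)(5/26) = 123/715.

123/715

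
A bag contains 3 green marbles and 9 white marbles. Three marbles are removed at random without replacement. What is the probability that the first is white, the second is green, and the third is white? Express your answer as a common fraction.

Multiply the probability of each draw given the previous ones:
P = 9/12 × 3/11 × 8/10 = 216/1320 = 9/55.

9/55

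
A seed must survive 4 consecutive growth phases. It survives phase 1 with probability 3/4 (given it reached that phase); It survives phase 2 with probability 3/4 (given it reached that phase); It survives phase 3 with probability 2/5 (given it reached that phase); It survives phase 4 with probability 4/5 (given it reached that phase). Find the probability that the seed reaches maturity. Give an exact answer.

9/50

Multiplying along the chain,
P = 3/4 × 3/4 × 2/5 × 4/5 = 72/400 = 9/50.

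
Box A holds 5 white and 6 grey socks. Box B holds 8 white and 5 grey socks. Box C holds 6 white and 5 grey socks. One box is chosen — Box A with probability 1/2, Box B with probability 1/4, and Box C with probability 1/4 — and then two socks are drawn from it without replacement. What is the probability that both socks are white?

From Box A: P(both white) = (5/11)(4/10) = 2/11.
From Box B: P(both white) = (8/13)(7/12) = 14/39.
From Box C: P(both white) = (6/11)(5/10) = 3/11.
Total probability = (1/2)(2/11) + (1/4)(14/39) + (1/4)(3/11) = 427/1716.

427/1716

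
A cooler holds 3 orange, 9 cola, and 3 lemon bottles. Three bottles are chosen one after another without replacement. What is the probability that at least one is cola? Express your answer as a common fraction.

P(no cola) = 6/15 × 5/14 × 4/13 = 120/2730 = 4/91.
P(at least one) = 1 − 4/91 = 87/91.

87/91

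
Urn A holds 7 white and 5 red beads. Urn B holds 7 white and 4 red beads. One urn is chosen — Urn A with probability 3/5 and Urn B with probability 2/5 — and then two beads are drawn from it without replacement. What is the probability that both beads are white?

189/550

From Urn A: P(both white) = (7/12)(6/11) = 7/22.
From Urn B: P(both white) = (7/11)(6/10) = 21/55.
Total probability = (3/5)(7/22) + (2/5)(21/55) = 189/550.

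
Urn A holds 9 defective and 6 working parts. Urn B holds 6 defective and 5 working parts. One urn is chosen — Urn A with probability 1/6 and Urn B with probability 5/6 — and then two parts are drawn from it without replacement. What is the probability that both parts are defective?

From Urn A: P(both defective) = (9/15)(8/14) = 12/35.
From Urn B: P(both defective) = (6/11)(5/10) = 3/11.
Total probability = (1/6)(12/35) + (5/6)(3/11) = 219/770.

219/770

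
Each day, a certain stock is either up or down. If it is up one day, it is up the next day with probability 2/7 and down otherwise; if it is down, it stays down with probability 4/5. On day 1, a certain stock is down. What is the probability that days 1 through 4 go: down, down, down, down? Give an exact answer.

Day 1 is given. For each transition, use the conditional probability from the current state:
P(down | down) = 4/5; P(down | down) = 4/5; P(down | down) = 4/5.
P = 4/5 × 4/5 × 4/5 = 64/125.

64/125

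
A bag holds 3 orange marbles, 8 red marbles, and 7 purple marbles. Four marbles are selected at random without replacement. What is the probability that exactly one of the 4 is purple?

77/204

One ordering (purple drawn first) has probability 7/18 × 11/17 × 10/16 × 9/15 = 6930/73440 = 77/816.
There are C(4,1) = 4 such orderings, each equally likely, so P = 4 × 77/816 = 77/204.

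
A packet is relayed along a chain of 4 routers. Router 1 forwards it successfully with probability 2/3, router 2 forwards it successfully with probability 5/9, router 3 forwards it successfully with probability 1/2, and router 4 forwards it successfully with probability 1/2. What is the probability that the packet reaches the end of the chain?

5/54

Each stage is reached only if all earlier stages succeed, so
P = 2/3 × 5/9 × 1/2 × 1/2 = 10/108 = 5/54.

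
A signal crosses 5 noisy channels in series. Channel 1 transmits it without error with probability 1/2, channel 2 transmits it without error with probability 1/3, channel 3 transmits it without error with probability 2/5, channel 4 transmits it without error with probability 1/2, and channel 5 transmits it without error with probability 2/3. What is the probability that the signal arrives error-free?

1/45

The events are sequential, so multiply the conditional probabilities:
P = 1/2 × 1/3 × 2/5 × 1/2 × 2/3 = 4/180 = 1/45.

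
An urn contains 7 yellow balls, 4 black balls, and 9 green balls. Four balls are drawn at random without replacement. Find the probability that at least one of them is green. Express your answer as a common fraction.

P(no green) = 11/20 × 10/19 × 9/18 × 8/17 = 7920/116280 = 22/323.
P(at least one) = 1 − 22/323 = 301/323.

301/323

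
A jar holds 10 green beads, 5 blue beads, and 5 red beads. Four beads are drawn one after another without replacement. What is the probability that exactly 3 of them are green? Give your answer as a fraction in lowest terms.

80/323

One ordering (green drawn first) has probability 10/20 × 9/19 × 8/18 × 10/17 = 7200/116280 = 20/323.
There are C(4,3) = 4 such orderings, each equally likely, so P = 4 × 20/323 = 80/323.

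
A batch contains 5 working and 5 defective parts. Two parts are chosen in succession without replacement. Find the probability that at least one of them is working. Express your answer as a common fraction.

7/9

P(no working) = 5/10 × 4/9 = 20/90 = 2/9.
P(at least one) = 1 − 2/9 = 7/9.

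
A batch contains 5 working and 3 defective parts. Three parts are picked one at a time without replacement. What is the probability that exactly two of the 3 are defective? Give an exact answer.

One ordering (defective drawn first) has probability 3/8 × 2/7 × 5/6 = 30/336 = 5/56.
There are C(3,2) = 3 such orderings, each equally likely, so P = 3 × 5/56 = 15/56.

15/56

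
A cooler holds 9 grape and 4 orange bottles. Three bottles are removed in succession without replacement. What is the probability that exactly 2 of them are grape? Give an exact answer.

72/143

One ordering (grape drawn first) has probability 9/13 × 8/12 × 4/11 = 288/1716 = 24/143.
There are C(3,2) = 3 such orderings, each equally likely, so P = 3 × 24/143 = 72/143.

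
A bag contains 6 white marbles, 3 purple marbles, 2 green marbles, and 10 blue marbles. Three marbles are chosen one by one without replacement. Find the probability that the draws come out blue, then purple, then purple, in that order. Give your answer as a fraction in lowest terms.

1/133

Multiply the probability of each draw given the previous ones:
P = 10/21 × 3/20 × 2/19 = 60/7980 = 1/133.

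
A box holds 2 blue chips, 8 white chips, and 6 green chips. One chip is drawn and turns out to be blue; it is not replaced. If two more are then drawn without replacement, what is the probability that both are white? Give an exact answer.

With the first chip removed, 8 white remain out of 15.
P = 8/15 × 7/14 = 56/210 = 4/15.

4/15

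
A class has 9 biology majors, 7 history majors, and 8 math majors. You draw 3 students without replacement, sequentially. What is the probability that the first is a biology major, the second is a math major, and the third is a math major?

21/506

Multiply the probability of each draw given the previous ones:
P = 9/24 × 8/23 × 7/22 = 504/12144 = 21/506.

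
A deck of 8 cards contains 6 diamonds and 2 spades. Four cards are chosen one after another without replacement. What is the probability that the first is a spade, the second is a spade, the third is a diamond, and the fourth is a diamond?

Each draw changes the counts, so multiply the conditional probabilities along the sequence:
P = 2/8 × 1/7 × 6/6 × 5/5 = 60/1680 = 1/28.

1/28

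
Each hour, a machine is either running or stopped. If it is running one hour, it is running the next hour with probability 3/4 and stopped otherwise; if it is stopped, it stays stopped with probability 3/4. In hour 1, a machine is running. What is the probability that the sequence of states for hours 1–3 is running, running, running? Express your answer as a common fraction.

Hour 1 is given. For each transition, use the conditional probability from the current state:
P(running | running) = 3/4; P(running | running) = 3/4.
P = 3/4 × 3/4 = 9/16.

9/16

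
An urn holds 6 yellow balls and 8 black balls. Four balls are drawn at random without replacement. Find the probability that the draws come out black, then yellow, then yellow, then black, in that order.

Each draw changes the counts, so multiply the conditional probabilities along the sequence:
P = 8/14 × 6/13 × 5/12 × 7/11 = 1680/24024 = 10/143.

10/143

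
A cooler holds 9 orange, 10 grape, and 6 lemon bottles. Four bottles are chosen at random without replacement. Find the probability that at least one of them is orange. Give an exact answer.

P(no orange) = 16/25 × 15/24 × 14/23 × 13/22 = 43680/303600 = 182/1265.
P(at least one) = 1 − 182/1265 = 1083/1265.

1083/1265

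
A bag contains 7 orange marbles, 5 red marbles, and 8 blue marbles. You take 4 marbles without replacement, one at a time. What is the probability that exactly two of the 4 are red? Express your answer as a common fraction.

One ordering (red drawn first) has probability 5/20 × 4/19 × 15/18 × 14/17 = 4200/116280 = 35/969.
There are C(4,2) = 6 such orderings, each equally likely, so P = 6 × 35/969 = 70/323.

70/323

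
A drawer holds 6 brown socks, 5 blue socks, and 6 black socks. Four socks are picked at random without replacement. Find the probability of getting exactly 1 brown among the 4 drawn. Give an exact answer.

99/238

One ordering (brown drawn first) has probability 6/17 × 11/16 × 10/15 × 9/14 = 5940/57120 = 99/952.
There are C(4,1) = 4 such orderings, each equally likely, so P = 4 × 99/952 = 99/238.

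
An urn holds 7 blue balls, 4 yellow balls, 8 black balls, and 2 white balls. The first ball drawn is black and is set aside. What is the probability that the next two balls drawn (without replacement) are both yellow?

After the first draw, 4 of the remaining 20 balls are yellow.
P = 4/20 × 3/19 = 12/380 = 3/95.

3/95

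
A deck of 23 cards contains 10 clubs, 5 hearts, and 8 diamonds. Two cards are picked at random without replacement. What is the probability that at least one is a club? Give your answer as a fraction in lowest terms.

175/253

P(no clubs) = 13/23 × 12/22 = 156/506 = 78/253.
P(at least one) = 1 − 78/253 = 175/253.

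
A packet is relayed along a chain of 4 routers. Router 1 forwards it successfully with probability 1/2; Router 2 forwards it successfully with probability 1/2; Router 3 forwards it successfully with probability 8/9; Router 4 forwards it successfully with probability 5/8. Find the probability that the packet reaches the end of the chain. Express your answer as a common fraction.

The events are sequential, so multiply the conditional probabilities:
P = 1/2 × 1/2 × 8/9 × 5/8 = 40/288 = 5/36.

5/36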